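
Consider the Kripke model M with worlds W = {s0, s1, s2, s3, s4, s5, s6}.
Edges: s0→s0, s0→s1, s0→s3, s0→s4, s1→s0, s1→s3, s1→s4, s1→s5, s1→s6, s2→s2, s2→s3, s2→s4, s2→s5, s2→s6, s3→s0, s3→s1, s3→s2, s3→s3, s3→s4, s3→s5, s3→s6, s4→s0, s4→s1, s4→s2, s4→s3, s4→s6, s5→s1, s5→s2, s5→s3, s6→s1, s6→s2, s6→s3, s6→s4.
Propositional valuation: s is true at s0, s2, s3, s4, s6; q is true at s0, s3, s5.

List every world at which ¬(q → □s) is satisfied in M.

s0, s3, s5

Let φ = ¬(q → □s). Evaluate φ at each world:
  s0 (successors {s0, s1, s3, s4}): φ is true.
  s1 (successors {s0, s3, s4, s5, s6}): φ is false.
  s2 (successors {s2, s3, s4, s5, s6}): φ is false.
  s3 (successors {s0, s1, s2, s3, s4, s5, s6}): φ is true.
  s4 (successors {s0, s1, s2, s3, s6}): φ is false.
  s5 (successors {s1, s2, s3}): φ is true.
  s6 (successors {s1, s2, s3, s4}): φ is false.
For instance, at s5:
  At s5: q → □s is false, so ¬(q → □s) is true.
    At s5: q is true, □s is false, so q → □s is false.
      At s5: □s requires s at every successor {s1, s2, s3}.
        s fails at s1, so □s is false at s5.
Satisfying worlds: {s0, s3, s5}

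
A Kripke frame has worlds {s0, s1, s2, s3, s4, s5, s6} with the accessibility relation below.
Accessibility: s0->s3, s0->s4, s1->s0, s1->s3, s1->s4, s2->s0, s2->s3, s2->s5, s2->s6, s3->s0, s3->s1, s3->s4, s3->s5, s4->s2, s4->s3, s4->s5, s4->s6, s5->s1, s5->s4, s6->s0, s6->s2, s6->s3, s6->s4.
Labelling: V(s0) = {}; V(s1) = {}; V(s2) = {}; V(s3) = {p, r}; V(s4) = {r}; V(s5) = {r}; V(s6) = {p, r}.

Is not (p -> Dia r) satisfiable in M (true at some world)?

Let φ = not (p -> Dia r). Evaluate φ at each world:
  s0 (successors {s3, s4}): φ is false.
  s1 (successors {s0, s3, s4}): φ is false.
  s2 (successors {s0, s3, s5, s6}): φ is false.
  s3 (successors {s0, s1, s4, s5}): φ is false.
  s4 (successors {s2, s3, s5, s6}): φ is false.
  s5 (successors {s1, s4}): φ is false.
  s6 (successors {s0, s2, s3, s4}): φ is false.
For instance, at s3:
  At s3: p -> Dia r is true, so not (p -> Dia r) is false.
    At s3: p is true, Dia r is true, so p -> Dia r is true.
      At s3: Dia r requires r at some successor in {s0, s1, s4, s5}.
        r holds at s4, so Dia r is true at s3.

No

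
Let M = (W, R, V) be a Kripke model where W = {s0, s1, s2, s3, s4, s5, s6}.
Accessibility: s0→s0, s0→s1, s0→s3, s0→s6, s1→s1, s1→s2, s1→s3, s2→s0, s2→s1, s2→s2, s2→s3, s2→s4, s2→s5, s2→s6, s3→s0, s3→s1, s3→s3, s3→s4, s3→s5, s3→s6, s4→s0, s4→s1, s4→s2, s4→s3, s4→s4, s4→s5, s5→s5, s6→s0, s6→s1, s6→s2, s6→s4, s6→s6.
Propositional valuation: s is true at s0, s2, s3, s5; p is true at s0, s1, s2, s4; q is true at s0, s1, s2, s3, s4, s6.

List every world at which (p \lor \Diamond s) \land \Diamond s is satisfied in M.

Recall that \Diamond ψ holds at a world iff ψ holds at some accessible world.
Let φ = (p \lor \Diamond s) \land \Diamond s. Evaluate φ at each world:
  s0 (successors {s0, s1, s3, s6}): φ is true.
  s1 (successors {s1, s2, s3}): φ is true.
  s2 (successors {s0, s1, s2, s3, s4, s5, s6}): φ is true.
  s3 (successors {s0, s1, s3, s4, s5, s6}): φ is true.
  s4 (successors {s0, s1, s2, s3, s4, s5}): φ is true.
  s5 (successors {s5}): φ is true.
  s6 (successors {s0, s1, s2, s4, s6}): φ is true.
For instance, at s5:
  At s5: p \lor \Diamond s is true, \Diamond s is true, so (p \lor \Diamond s) \land \Diamond s is true.
    At s5: p is false, \Diamond s is true, so p \lor \Diamond s is true.
      At s5: \Diamond s requires s at some successor in {s5}.
        s holds at s5, so \Diamond s is true at s5.
    At s5: \Diamond s requires s at some successor in {s5}.
      s holds at s5, so \Diamond s is true at s5.
Satisfying worlds: {s0, s1, s2, s3, s4, s5, s6}

s0, s1, s2, s3, s4, s5, s6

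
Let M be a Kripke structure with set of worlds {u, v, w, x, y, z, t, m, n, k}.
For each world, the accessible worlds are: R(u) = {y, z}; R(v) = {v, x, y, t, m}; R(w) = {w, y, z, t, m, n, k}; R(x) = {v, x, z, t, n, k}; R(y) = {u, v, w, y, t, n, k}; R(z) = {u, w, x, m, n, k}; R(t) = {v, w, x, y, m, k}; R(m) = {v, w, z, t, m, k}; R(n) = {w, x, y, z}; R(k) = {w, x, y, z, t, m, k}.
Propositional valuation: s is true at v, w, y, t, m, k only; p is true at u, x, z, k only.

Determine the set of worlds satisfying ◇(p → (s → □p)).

Let φ = ◇(p → (s → □p)). Evaluate φ at each world:
  u (successors {y, z}): φ is true.
  v (successors {v, x, y, t, m}): φ is true.
  w (successors {w, y, z, t, m, n, k}): φ is true.
  x (successors {v, x, z, t, n, k}): φ is true.
  y (successors {u, v, w, y, t, n, k}): φ is true.
  z (successors {u, w, x, m, n, k}): φ is true.
  t (successors {v, w, x, y, m, k}): φ is true.
  m (successors {v, w, z, t, m, k}): φ is true.
  n (successors {w, x, y, z}): φ is true.
  k (successors {w, x, y, z, t, m, k}): φ is true.
For instance, at t:
  At t: ◇(p → (s → □p)) requires p → (s → □p) at some successor in {v, w, x, y, m, k}.
    p → (s → □p) holds at v, so ◇(p → (s → □p)) is true at t.
      At v: p is false, s → □p is false, so p → (s → □p) is true.
Satisfying worlds: {u, v, w, x, y, z, t, m, n, k}

u, v, w, x, y, z, t, m, n, k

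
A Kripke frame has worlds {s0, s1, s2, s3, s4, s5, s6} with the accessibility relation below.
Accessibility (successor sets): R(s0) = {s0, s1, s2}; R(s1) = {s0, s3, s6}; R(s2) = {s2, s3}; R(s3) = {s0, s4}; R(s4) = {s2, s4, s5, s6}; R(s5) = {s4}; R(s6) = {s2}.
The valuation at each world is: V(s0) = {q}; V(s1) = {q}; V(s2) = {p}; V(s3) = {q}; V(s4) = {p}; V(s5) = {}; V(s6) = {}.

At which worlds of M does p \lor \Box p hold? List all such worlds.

s2, s4, s5, s6

Recall that \Box ψ holds at a world iff ψ holds at every accessible world, and \Diamond ψ holds iff ψ holds at some accessible world.
Let φ = p \lor \Box p. Evaluate φ at each world:
  s0 (successors {s0, s1, s2}): φ is false.
  s1 (successors {s0, s3, s6}): φ is false.
  s2 (successors {s2, s3}): φ is true.
  s3 (successors {s0, s4}): φ is false.
  s4 (successors {s2, s4, s5, s6}): φ is true.
  s5 (successors {s4}): φ is true.
  s6 (successors {s2}): φ is true.
For instance, at s6:
  At s6: p is false, \Box p is true, so p \lor \Box p is true.
    At s6: \Box p requires p at every successor {s2}.
      At s2: p is true.
    So \Box p is true at s6.
Satisfying worlds: {s2, s4, s5, s6}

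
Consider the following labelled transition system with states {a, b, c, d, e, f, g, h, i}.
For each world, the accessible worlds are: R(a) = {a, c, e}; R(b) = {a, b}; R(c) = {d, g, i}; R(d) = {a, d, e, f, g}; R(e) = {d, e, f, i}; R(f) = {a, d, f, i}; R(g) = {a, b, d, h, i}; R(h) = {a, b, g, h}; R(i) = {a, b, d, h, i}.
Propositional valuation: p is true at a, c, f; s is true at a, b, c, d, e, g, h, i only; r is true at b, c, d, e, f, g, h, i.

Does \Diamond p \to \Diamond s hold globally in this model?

Recall that \Diamond ψ holds at a world iff ψ holds at some accessible world.
Let φ = \Diamond p \to \Diamond s. Evaluate φ at each world:
  a (successors {a, c, e}): φ is true.
  b (successors {a, b}): φ is true.
  c (successors {d, g, i}): φ is true.
  d (successors {a, d, e, f, g}): φ is true.
  e (successors {d, e, f, i}): φ is true.
  f (successors {a, d, f, i}): φ is true.
  g (successors {a, b, d, h, i}): φ is true.
  h (successors {a, b, g, h}): φ is true.
  i (successors {a, b, d, h, i}): φ is true.
For instance, at e:
  At e: \Diamond p is true, \Diamond s is true, so \Diamond p \to \Diamond s is true.
    At e: \Diamond p requires p at some successor in {d, e, f, i}.
      p holds at f, so \Diamond p is true at e.
    At e: \Diamond s requires s at some successor in {d, e, f, i}.
      s holds at d, so \Diamond s is true at e.

Yes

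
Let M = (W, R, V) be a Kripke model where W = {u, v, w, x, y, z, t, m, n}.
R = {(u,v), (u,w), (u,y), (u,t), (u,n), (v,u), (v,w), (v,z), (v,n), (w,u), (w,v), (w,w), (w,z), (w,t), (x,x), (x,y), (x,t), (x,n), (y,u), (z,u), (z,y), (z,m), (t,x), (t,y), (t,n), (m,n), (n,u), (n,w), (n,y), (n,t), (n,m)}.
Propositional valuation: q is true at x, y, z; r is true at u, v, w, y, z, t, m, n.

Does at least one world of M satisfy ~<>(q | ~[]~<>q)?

Let φ = ~<>(q | ~[]~<>q). Evaluate φ at each world:
  u (successors {v, w, y, t, n}): φ is false.
  v (successors {u, w, z, n}): φ is false.
  w (successors {u, v, w, z, t}): φ is false.
  x (successors {x, y, t, n}): φ is false.
  y (successors {u}): φ is false.
  z (successors {u, y, m}): φ is false.
  t (successors {x, y, n}): φ is false.
  m (successors {n}): φ is false.
  n (successors {u, w, y, t, m}): φ is false.
For instance, at n:
  At n: <>(q | ~[]~<>q) is true, so ~<>(q | ~[]~<>q) is false.
    At n: <>(q | ~[]~<>q) requires q | ~[]~<>q at some successor in {u, w, y, t, m}.
      q | ~[]~<>q holds at u, so <>(q | ~[]~<>q) is true at n.

No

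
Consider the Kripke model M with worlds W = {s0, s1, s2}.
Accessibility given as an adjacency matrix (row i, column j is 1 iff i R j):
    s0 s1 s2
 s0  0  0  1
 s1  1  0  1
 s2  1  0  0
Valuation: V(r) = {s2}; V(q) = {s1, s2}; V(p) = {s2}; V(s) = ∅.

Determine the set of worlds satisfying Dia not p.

s1, s2

Let φ = Dia not p. Evaluate φ at each world:
  s0 (successors {s2}): φ is false.
  s1 (successors {s0, s2}): φ is true.
  s2 (successors {s0}): φ is true.
For instance, at s2:
  At s2: Dia not p requires not p at some successor in {s0}.
    not p holds at s0, so Dia not p is true at s2.
Satisfying worlds: {s1, s2}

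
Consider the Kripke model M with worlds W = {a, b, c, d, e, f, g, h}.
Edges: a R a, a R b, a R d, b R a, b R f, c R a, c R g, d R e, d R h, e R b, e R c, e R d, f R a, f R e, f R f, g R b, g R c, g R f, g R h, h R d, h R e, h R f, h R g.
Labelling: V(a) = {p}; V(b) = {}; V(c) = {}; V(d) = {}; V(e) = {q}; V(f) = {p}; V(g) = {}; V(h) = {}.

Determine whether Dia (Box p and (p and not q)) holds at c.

At c: Dia (Box p and (p and not q)) requires Box p and (p and not q) at some successor in {a, g}.
  At a: Box p and (p and not q) is false.
  At g: Box p and (p and not q) is false.
So Dia (Box p and (p and not q)) is false at c.

No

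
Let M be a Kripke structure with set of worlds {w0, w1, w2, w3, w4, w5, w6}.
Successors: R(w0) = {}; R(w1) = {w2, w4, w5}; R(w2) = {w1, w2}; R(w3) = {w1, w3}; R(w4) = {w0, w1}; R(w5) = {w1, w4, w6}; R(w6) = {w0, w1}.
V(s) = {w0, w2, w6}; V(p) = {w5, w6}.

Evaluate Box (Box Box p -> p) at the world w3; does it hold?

Yes

At w3: Box (Box Box p -> p) requires Box Box p -> p at every successor {w1, w3}.
    At w1: Box Box p is false, p is false, so Box Box p -> p is true.
      At w1: Box Box p requires Box p at every successor {w2, w4, w5}.
        Box p fails at w2, so Box Box p is false at w1.
    At w3: Box Box p is false, p is false, so Box Box p -> p is true.
      At w3: Box Box p requires Box p at every successor {w1, w3}.
        Box p fails at w1, so Box Box p is false at w3.
So Box (Box Box p -> p) is true at w3.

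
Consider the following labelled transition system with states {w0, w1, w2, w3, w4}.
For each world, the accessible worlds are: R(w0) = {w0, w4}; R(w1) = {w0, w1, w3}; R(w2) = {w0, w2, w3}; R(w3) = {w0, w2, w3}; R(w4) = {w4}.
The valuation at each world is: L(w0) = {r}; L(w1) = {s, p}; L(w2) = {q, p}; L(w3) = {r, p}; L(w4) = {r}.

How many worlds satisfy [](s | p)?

0

Let φ = [](s | p). Evaluate φ at each world:
  w0 (successors {w0, w4}): φ is false.
  w1 (successors {w0, w1, w3}): φ is false.
  w2 (successors {w0, w2, w3}): φ is false.
  w3 (successors {w0, w2, w3}): φ is false.
  w4 (successors {w4}): φ is false.
For instance, at w1:
  At w1: [](s | p) requires s | p at every successor {w0, w1, w3}.
    s | p fails at w0, so [](s | p) is false at w1.
Satisfying worlds: none.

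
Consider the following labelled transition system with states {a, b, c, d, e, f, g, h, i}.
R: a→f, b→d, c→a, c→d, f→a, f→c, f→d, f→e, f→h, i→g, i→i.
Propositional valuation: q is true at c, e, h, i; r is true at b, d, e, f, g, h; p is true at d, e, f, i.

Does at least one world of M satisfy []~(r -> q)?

Yes

Recall that []ψ holds at a world iff ψ holds at every accessible world, and <>ψ holds iff ψ holds at some accessible world.
Let φ = []~(r -> q). Evaluate φ at each world:
  a (successors {f}): φ is true.
  b (successors {d}): φ is true.
  c (successors {a, d}): φ is false.
  d (successors ∅): φ is true.
  e (successors ∅): φ is true.
  f (successors {a, c, d, e, h}): φ is false.
  g (successors ∅): φ is true.
  h (successors ∅): φ is true.
  i (successors {g, i}): φ is false.
Detail at a (witness):
  At a: []~(r -> q) requires ~(r -> q) at every successor {f}.
    At f: ~(r -> q) is true.
  So []~(r -> q) is true at a.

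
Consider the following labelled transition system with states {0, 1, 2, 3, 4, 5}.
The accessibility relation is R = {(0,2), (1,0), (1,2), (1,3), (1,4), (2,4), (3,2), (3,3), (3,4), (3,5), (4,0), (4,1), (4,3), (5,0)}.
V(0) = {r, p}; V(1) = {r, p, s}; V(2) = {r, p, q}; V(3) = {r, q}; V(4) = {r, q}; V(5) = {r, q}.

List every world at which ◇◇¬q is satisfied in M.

Let φ = ◇◇¬q. Evaluate φ at each world:
  0 (successors {2}): φ is false.
  1 (successors {0, 2, 3, 4}): φ is true.
  2 (successors {4}): φ is true.
  3 (successors {2, 3, 4, 5}): φ is true.
  4 (successors {0, 1, 3}): φ is true.
  5 (successors {0}): φ is false.
For instance, at 1:
  At 1: ◇◇¬q requires ◇¬q at some successor in {0, 2, 3, 4}.
    ◇¬q holds at 4, so ◇◇¬q is true at 1.
      At 4: ◇¬q requires ¬q at some successor in {0, 1, 3}.
        ¬q holds at 0, so ◇¬q is true at 4.
Satisfying worlds: {1, 2, 3, 4}

1, 2, 3, 4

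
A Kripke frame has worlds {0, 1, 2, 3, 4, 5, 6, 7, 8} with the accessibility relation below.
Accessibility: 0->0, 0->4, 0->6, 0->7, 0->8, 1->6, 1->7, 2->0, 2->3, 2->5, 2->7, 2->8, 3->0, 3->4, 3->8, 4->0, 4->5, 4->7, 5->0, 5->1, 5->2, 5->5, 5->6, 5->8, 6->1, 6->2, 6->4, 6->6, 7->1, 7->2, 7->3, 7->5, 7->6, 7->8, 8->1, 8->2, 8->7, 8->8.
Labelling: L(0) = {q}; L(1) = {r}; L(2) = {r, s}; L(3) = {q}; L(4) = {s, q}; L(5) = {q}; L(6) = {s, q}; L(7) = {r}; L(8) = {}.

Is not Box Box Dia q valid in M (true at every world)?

Let φ = not Box Box Dia q. Evaluate φ at each world:
  0 (successors {0, 4, 6, 7, 8}): φ is true.
  1 (successors {6, 7}): φ is true.
  2 (successors {0, 3, 5, 7, 8}): φ is true.
  3 (successors {0, 4, 8}): φ is true.
  4 (successors {0, 5, 7}): φ is true.
  5 (successors {0, 1, 2, 5, 6, 8}): φ is true.
  6 (successors {1, 2, 4, 6}): φ is true.
  7 (successors {1, 2, 3, 5, 6, 8}): φ is true.
  8 (successors {1, 2, 7, 8}): φ is true.
For instance, at 1:
  At 1: Box Box Dia q is false, so not Box Box Dia q is true.
    At 1: Box Box Dia q requires Box Dia q at every successor {6, 7}.
      Box Dia q fails at 7, so Box Box Dia q is false at 1.

Yes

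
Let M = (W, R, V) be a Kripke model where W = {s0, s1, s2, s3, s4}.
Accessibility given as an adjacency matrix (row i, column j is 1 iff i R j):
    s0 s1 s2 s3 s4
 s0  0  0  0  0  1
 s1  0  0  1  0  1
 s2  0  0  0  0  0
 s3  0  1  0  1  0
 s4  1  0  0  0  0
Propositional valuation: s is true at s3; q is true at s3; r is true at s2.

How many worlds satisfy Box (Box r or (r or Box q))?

Let φ = Box (Box r or (r or Box q)). Evaluate φ at each world:
  s0 (successors {s4}): φ is false.
  s1 (successors {s2, s4}): φ is false.
  s2 (successors ∅): φ is true.
  s3 (successors {s1, s3}): φ is false.
  s4 (successors {s0}): φ is false.
For instance, at s1:
  At s1: Box (Box r or (r or Box q)) requires Box r or (r or Box q) at every successor {s2, s4}.
    Box r or (r or Box q) fails at s4, so Box (Box r or (r or Box q)) is false at s1.
      At s4: Box r is false, r or Box q is false, so Box r or (r or Box q) is false.
Satisfying worlds: {s2}

1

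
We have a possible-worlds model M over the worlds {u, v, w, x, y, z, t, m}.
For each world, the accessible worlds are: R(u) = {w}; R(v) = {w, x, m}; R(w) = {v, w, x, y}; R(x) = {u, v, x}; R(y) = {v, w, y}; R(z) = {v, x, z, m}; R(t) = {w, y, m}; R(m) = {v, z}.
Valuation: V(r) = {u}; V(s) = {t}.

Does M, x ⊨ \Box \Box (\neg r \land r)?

No

At x: \Box \Box (\neg r \land r) requires \Box (\neg r \land r) at every successor {u, v, x}.
  \Box (\neg r \land r) fails at u, so \Box \Box (\neg r \land r) is false at x.
    At u: \Box (\neg r \land r) requires \neg r \land r at every successor {w}.
      \neg r \land r fails at w, so \Box (\neg r \land r) is false at u.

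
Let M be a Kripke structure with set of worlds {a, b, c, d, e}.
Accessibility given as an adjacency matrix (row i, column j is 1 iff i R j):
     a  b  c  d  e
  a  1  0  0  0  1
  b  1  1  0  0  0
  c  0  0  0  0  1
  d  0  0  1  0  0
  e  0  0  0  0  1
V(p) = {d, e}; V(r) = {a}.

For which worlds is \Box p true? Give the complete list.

Let φ = \Box p. Evaluate φ at each world:
  a (successors {a, e}): φ is false.
  b (successors {a, b}): φ is false.
  c (successors {e}): φ is true.
  d (successors {c}): φ is false.
  e (successors {e}): φ is true.
For instance, at b:
  At b: \Box p requires p at every successor {a, b}.
    p fails at a, so \Box p is false at b.
Satisfying worlds: {c, e}

c, e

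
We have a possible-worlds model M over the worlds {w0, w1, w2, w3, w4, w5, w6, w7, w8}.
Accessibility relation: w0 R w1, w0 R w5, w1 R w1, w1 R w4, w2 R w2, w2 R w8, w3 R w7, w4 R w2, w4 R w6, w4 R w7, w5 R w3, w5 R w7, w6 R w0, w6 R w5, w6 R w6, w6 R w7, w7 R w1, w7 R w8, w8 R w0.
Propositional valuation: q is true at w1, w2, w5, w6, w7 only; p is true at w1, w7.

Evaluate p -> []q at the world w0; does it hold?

Yes

At w0: p is false, []q is true, so p -> []q is true.
  At w0: []q requires q at every successor {w1, w5}.
    At w1: q is true.
    At w5: q is true.
  So []q is true at w0.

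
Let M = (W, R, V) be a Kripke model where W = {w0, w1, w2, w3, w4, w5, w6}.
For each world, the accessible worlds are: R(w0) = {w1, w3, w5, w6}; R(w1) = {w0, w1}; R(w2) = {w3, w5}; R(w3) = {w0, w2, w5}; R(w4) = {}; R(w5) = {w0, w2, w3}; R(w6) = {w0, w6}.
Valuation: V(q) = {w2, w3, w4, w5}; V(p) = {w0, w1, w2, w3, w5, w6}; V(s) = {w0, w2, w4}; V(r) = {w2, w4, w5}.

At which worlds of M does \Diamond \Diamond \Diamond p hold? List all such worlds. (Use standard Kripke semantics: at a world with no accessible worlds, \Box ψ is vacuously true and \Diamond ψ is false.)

w0, w1, w2, w3, w5, w6

Recall that \Diamond ψ holds at a world iff ψ holds at some accessible world.
Let φ = \Diamond \Diamond \Diamond p. Evaluate φ at each world:
  w0 (successors {w1, w3, w5, w6}): φ is true.
  w1 (successors {w0, w1}): φ is true.
  w2 (successors {w3, w5}): φ is true.
  w3 (successors {w0, w2, w5}): φ is true.
  w4 (successors ∅): φ is false.
  w5 (successors {w0, w2, w3}): φ is true.
  w6 (successors {w0, w6}): φ is true.
For instance, at w0:
  At w0: \Diamond \Diamond \Diamond p requires \Diamond \Diamond p at some successor in {w1, w3, w5, w6}.
    \Diamond \Diamond p holds at w1, so \Diamond \Diamond \Diamond p is true at w0.
      At w1: \Diamond \Diamond p requires \Diamond p at some successor in {w0, w1}.
        \Diamond p holds at w0, so \Diamond \Diamond p is true at w1.
Satisfying worlds: {w0, w1, w2, w3, w5, w6}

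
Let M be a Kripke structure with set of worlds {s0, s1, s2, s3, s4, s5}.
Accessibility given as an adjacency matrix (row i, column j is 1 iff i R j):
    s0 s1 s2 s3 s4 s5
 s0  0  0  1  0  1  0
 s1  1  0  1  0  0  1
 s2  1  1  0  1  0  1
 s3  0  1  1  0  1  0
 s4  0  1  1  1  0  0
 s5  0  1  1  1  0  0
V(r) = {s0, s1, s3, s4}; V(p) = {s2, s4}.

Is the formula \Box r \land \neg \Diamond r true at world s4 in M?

At s4: \Box r is false, \neg \Diamond r is false, so \Box r \land \neg \Diamond r is false.
  At s4: \Box r requires r at every successor {s1, s2, s3}.
    r fails at s2, so \Box r is false at s4.
  At s4: \Diamond r is true, so \neg \Diamond r is false.
    At s4: \Diamond r requires r at some successor in {s1, s2, s3}.
      r holds at s1, so \Diamond r is true at s4.

No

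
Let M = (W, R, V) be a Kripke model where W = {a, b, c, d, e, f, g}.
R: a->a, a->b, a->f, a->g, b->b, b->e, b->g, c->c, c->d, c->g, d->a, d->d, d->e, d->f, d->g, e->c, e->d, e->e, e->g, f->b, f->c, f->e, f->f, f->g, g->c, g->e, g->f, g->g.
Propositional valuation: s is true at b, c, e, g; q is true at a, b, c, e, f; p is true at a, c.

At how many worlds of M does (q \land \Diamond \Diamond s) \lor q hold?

Let φ = (q \land \Diamond \Diamond s) \lor q. Evaluate φ at each world:
  a (successors {a, b, f, g}): φ is true.
  b (successors {b, e, g}): φ is true.
  c (successors {c, d, g}): φ is true.
  d (successors {a, d, e, f, g}): φ is false.
  e (successors {c, d, e, g}): φ is true.
  f (successors {b, c, e, f, g}): φ is true.
  g (successors {c, e, f, g}): φ is false.
For instance, at e:
  At e: q \land \Diamond \Diamond s is true, q is true, so (q \land \Diamond \Diamond s) \lor q is true.
    At e: q is true, \Diamond \Diamond s is true, so q \land \Diamond \Diamond s is true.
      At e: \Diamond \Diamond s requires \Diamond s at some successor in {c, d, e, g}.
        \Diamond s holds at c, so \Diamond \Diamond s is true at e.
Satisfying worlds: {a, b, c, e, f}

5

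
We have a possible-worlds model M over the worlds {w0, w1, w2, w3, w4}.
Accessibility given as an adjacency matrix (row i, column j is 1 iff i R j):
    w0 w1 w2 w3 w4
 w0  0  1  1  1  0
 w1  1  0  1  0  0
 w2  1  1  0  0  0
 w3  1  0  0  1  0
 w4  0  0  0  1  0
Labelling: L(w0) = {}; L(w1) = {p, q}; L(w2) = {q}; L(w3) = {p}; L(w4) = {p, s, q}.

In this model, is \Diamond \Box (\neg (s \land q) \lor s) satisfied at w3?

Recall that \Box ψ holds at a world iff ψ holds at every accessible world, and \Diamond ψ holds iff ψ holds at some accessible world.
At w3: \Diamond \Box (\neg (s \land q) \lor s) requires \Box (\neg (s \land q) \lor s) at some successor in {w0, w3}.
  \Box (\neg (s \land q) \lor s) holds at w0, so \Diamond \Box (\neg (s \land q) \lor s) is true at w3.
    At w0: \Box (\neg (s \land q) \lor s) requires \neg (s \land q) \lor s at every successor {w1, w2, w3}.
      At w1: \neg (s \land q) \lor s is true.
      At w2: \neg (s \land q) \lor s is true.
      At w3: \neg (s \land q) \lor s is true.
    So \Box (\neg (s \land q) \lor s) is true at w0.

Yes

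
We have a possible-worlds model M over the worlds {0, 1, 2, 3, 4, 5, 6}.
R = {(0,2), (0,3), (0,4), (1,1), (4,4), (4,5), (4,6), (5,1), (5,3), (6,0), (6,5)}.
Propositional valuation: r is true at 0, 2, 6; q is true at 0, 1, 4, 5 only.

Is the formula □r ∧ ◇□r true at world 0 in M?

No

At 0: □r is false, ◇□r is true, so □r ∧ ◇□r is false.
  At 0: □r requires r at every successor {2, 3, 4}.
    r fails at 3, so □r is false at 0.
  At 0: ◇□r requires □r at some successor in {2, 3, 4}.
    □r holds at 2, so ◇□r is true at 0.
      At 2: no accessible worlds, so □r holds vacuously.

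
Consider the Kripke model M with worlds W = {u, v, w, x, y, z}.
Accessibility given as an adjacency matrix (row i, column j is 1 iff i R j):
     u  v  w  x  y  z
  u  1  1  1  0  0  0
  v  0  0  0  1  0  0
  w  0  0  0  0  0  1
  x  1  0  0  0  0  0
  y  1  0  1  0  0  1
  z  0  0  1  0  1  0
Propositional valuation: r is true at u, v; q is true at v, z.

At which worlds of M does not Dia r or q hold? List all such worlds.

v, w, z

Recall that Dia ψ holds at a world iff ψ holds at some accessible world.
Let φ = not Dia r or q. Evaluate φ at each world:
  u (successors {u, v, w}): φ is false.
  v (successors {x}): φ is true.
  w (successors {z}): φ is true.
  x (successors {u}): φ is false.
  y (successors {u, w, z}): φ is false.
  z (successors {w, y}): φ is true.
For instance, at v:
  At v: not Dia r is true, q is true, so not Dia r or q is true.
    At v: Dia r is false, so not Dia r is true.
      At v: Dia r requires r at some successor in {x}.
        At x: r is false.
      So Dia r is false at v.
Satisfying worlds: {v, w, z}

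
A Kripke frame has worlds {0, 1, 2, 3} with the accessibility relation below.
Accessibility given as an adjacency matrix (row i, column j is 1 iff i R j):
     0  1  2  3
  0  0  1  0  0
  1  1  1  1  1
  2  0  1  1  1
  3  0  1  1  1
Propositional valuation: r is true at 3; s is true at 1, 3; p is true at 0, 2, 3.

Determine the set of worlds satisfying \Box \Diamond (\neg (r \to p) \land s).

none

Let φ = \Box \Diamond (\neg (r \to p) \land s). Evaluate φ at each world:
  0 (successors {1}): φ is false.
  1 (successors {0, 1, 2, 3}): φ is false.
  2 (successors {1, 2, 3}): φ is false.
  3 (successors {1, 2, 3}): φ is false.
For instance, at 3:
  At 3: \Box \Diamond (\neg (r \to p) \land s) requires \Diamond (\neg (r \to p) \land s) at every successor {1, 2, 3}.
    \Diamond (\neg (r \to p) \land s) fails at 1, so \Box \Diamond (\neg (r \to p) \land s) is false at 3.
      At 1: \Diamond (\neg (r \to p) \land s) requires \neg (r \to p) \land s at some successor in {0, 1, 2, 3}.
        At 0: \neg (r \to p) \land s is false.
        At 1: \neg (r \to p) \land s is false.
        At 2: \neg (r \to p) \land s is false.
        At 3: \neg (r \to p) \land s is false.
      So \Diamond (\neg (r \to p) \land s) is false at 1.
Satisfying worlds: none.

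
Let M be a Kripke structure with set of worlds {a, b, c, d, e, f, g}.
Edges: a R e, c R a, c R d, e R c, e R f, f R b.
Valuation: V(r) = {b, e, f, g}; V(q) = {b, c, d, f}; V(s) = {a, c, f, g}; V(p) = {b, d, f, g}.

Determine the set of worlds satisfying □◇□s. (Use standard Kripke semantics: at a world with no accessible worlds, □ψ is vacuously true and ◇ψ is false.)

Recall that □ψ holds at a world iff ψ holds at every accessible world, and ◇ψ holds iff ψ holds at some accessible world.
Let φ = □◇□s. Evaluate φ at each world:
  a (successors {e}): φ is false.
  b (successors ∅): φ is true.
  c (successors {a, d}): φ is false.
  d (successors ∅): φ is true.
  e (successors {c, f}): φ is true.
  f (successors {b}): φ is false.
  g (successors ∅): φ is true.
For instance, at a:
  At a: □◇□s requires ◇□s at every successor {e}.
    ◇□s fails at e, so □◇□s is false at a.
      At e: ◇□s requires □s at some successor in {c, f}.
        At c: □s is false.
        At f: □s is false.
      So ◇□s is false at e.
Satisfying worlds: {b, d, e, g}

b, d, e, g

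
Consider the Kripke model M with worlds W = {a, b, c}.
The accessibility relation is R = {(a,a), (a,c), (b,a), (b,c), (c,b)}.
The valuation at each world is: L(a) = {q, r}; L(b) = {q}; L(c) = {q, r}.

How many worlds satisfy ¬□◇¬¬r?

Let φ = ¬□◇¬¬r. Evaluate φ at each world:
  a (successors {a, c}): φ is true.
  b (successors {a, c}): φ is true.
  c (successors {b}): φ is false.
For instance, at a:
  At a: □◇¬¬r is false, so ¬□◇¬¬r is true.
    At a: □◇¬¬r requires ◇¬¬r at every successor {a, c}.
      ◇¬¬r fails at c, so □◇¬¬r is false at a.
Satisfying worlds: {a, b}

2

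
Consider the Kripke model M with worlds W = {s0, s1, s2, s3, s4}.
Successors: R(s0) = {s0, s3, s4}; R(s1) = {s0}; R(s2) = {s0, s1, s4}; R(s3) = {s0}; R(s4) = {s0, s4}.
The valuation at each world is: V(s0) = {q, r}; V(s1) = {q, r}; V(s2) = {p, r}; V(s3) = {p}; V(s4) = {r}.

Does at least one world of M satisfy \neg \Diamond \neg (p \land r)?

Recall that \Diamond ψ holds at a world iff ψ holds at some accessible world.
Let φ = \neg \Diamond \neg (p \land r). Evaluate φ at each world:
  s0 (successors {s0, s3, s4}): φ is false.
  s1 (successors {s0}): φ is false.
  s2 (successors {s0, s1, s4}): φ is false.
  s3 (successors {s0}): φ is false.
  s4 (successors {s0, s4}): φ is false.
For instance, at s2:
  At s2: \Diamond \neg (p \land r) is true, so \neg \Diamond \neg (p \land r) is false.
    At s2: \Diamond \neg (p \land r) requires \neg (p \land r) at some successor in {s0, s1, s4}.
      \neg (p \land r) holds at s0, so \Diamond \neg (p \land r) is true at s2.

No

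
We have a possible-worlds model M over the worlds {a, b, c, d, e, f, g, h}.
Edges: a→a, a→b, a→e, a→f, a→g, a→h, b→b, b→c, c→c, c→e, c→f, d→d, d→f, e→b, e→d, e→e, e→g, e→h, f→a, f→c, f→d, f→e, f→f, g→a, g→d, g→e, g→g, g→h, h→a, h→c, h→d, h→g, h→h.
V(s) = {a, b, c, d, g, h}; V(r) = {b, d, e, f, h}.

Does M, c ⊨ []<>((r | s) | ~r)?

At c: []<>((r | s) | ~r) requires <>((r | s) | ~r) at every successor {c, e, f}.
    At c: <>((r | s) | ~r) requires (r | s) | ~r at some successor in {c, e, f}.
      (r | s) | ~r holds at c, so <>((r | s) | ~r) is true at c.
    At e: <>((r | s) | ~r) requires (r | s) | ~r at some successor in {b, d, e, g, h}.
      (r | s) | ~r holds at b, so <>((r | s) | ~r) is true at e.
    At f: <>((r | s) | ~r) requires (r | s) | ~r at some successor in {a, c, d, e, f}.
      (r | s) | ~r holds at a, so <>((r | s) | ~r) is true at f.
So []<>((r | s) | ~r) is true at c.

Yes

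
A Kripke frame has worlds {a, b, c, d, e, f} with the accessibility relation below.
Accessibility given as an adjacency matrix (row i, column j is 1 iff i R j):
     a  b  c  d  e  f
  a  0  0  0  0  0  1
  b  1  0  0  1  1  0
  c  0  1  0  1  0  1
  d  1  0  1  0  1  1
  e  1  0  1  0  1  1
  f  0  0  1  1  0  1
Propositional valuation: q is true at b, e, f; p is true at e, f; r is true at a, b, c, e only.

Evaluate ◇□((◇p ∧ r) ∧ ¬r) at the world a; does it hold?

Recall that □ψ holds at a world iff ψ holds at every accessible world, and ◇ψ holds iff ψ holds at some accessible world.
At a: ◇□((◇p ∧ r) ∧ ¬r) requires □((◇p ∧ r) ∧ ¬r) at some successor in {f}.
  At f: □((◇p ∧ r) ∧ ¬r) is false.
So ◇□((◇p ∧ r) ∧ ¬r) is false at a.

No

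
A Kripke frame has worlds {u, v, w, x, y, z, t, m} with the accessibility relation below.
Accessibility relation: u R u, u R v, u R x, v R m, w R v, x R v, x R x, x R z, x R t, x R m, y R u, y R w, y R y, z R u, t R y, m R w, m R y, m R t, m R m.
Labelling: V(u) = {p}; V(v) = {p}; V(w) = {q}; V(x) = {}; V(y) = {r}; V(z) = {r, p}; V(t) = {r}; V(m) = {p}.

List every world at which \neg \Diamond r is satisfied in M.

Let φ = \neg \Diamond r. Evaluate φ at each world:
  u (successors {u, v, x}): φ is true.
  v (successors {m}): φ is true.
  w (successors {v}): φ is true.
  x (successors {v, x, z, t, m}): φ is false.
  y (successors {u, w, y}): φ is false.
  z (successors {u}): φ is true.
  t (successors {y}): φ is false.
  m (successors {w, y, t, m}): φ is false.
For instance, at x:
  At x: \Diamond r is true, so \neg \Diamond r is false.
    At x: \Diamond r requires r at some successor in {v, x, z, t, m}.
      r holds at z, so \Diamond r is true at x.
Satisfying worlds: {u, v, w, z}

u, v, w, z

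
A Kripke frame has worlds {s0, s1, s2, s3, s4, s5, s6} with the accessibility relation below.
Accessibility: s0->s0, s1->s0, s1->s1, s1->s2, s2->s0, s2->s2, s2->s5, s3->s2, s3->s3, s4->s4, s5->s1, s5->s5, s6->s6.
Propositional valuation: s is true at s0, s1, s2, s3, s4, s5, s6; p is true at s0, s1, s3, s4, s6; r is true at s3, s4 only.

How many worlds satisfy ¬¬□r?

1

Recall that □ψ holds at a world iff ψ holds at every accessible world, and ◇ψ holds iff ψ holds at some accessible world.
Let φ = ¬¬□r. Evaluate φ at each world:
  s0 (successors {s0}): φ is false.
  s1 (successors {s0, s1, s2}): φ is false.
  s2 (successors {s0, s2, s5}): φ is false.
  s3 (successors {s2, s3}): φ is false.
  s4 (successors {s4}): φ is true.
  s5 (successors {s1, s5}): φ is false.
  s6 (successors {s6}): φ is false.
For instance, at s0:
  At s0: ¬□r is true, so ¬¬□r is false.
    At s0: □r is false, so ¬□r is true.
      At s0: □r requires r at every successor {s0}.
        r fails at s0, so □r is false at s0.
Satisfying worlds: {s4}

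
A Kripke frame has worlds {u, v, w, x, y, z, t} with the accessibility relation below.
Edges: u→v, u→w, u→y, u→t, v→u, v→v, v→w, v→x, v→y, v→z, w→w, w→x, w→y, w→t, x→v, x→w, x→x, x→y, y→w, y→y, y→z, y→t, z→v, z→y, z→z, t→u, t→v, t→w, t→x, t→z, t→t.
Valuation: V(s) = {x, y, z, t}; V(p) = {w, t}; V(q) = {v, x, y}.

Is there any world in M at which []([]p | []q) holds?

Let φ = []([]p | []q). Evaluate φ at each world:
  u (successors {v, w, y, t}): φ is false.
  v (successors {u, v, w, x, y, z}): φ is false.
  w (successors {w, x, y, t}): φ is false.
  x (successors {v, w, x, y}): φ is false.
  y (successors {w, y, z, t}): φ is false.
  z (successors {v, y, z}): φ is false.
  t (successors {u, v, w, x, z, t}): φ is false.
For instance, at z:
  At z: []([]p | []q) requires []p | []q at every successor {v, y, z}.
    []p | []q fails at v, so []([]p | []q) is false at z.
      At v: []p is false, []q is false, so []p | []q is false.

No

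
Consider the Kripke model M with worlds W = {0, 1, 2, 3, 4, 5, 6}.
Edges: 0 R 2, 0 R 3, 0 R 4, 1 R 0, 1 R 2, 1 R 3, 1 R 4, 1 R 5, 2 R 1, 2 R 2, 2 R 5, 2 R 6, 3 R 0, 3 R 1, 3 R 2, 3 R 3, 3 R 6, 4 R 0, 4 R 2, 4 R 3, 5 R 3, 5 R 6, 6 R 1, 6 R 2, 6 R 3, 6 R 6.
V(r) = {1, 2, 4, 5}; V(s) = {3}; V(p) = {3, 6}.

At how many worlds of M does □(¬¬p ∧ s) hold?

0

Recall that □ψ holds at a world iff ψ holds at every accessible world, and ◇ψ holds iff ψ holds at some accessible world.
Let φ = □(¬¬p ∧ s). Evaluate φ at each world:
  0 (successors {2, 3, 4}): φ is false.
  1 (successors {0, 2, 3, 4, 5}): φ is false.
  2 (successors {1, 2, 5, 6}): φ is false.
  3 (successors {0, 1, 2, 3, 6}): φ is false.
  4 (successors {0, 2, 3}): φ is false.
  5 (successors {3, 6}): φ is false.
  6 (successors {1, 2, 3, 6}): φ is false.
For instance, at 2:
  At 2: □(¬¬p ∧ s) requires ¬¬p ∧ s at every successor {1, 2, 5, 6}.
    ¬¬p ∧ s fails at 1, so □(¬¬p ∧ s) is false at 2.
Satisfying worlds: none.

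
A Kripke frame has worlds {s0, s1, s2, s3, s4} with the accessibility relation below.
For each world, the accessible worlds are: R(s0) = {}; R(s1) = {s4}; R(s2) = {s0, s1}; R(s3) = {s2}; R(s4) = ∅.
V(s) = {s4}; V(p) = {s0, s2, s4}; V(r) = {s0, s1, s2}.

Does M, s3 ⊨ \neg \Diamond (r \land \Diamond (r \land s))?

Yes

At s3: \Diamond (r \land \Diamond (r \land s)) is false, so \neg \Diamond (r \land \Diamond (r \land s)) is true.
  At s3: \Diamond (r \land \Diamond (r \land s)) requires r \land \Diamond (r \land s) at some successor in {s2}.
    At s2: r \land \Diamond (r \land s) is false.
  So \Diamond (r \land \Diamond (r \land s)) is false at s3.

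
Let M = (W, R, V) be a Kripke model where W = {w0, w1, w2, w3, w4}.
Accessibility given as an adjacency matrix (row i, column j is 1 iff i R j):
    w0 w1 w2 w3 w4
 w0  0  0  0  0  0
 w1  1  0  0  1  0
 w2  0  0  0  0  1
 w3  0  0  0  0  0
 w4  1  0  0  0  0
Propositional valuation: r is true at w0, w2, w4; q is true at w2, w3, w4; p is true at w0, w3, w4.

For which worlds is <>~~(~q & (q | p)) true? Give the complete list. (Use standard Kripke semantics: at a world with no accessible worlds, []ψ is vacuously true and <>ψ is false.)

w1, w4

Let φ = <>~~(~q & (q | p)). Evaluate φ at each world:
  w0 (successors ∅): φ is false.
  w1 (successors {w0, w3}): φ is true.
  w2 (successors {w4}): φ is false.
  w3 (successors ∅): φ is false.
  w4 (successors {w0}): φ is true.
For instance, at w2:
  At w2: <>~~(~q & (q | p)) requires ~~(~q & (q | p)) at some successor in {w4}.
    At w4: ~~(~q & (q | p)) is false.
  So <>~~(~q & (q | p)) is false at w2.
Satisfying worlds: {w1, w4}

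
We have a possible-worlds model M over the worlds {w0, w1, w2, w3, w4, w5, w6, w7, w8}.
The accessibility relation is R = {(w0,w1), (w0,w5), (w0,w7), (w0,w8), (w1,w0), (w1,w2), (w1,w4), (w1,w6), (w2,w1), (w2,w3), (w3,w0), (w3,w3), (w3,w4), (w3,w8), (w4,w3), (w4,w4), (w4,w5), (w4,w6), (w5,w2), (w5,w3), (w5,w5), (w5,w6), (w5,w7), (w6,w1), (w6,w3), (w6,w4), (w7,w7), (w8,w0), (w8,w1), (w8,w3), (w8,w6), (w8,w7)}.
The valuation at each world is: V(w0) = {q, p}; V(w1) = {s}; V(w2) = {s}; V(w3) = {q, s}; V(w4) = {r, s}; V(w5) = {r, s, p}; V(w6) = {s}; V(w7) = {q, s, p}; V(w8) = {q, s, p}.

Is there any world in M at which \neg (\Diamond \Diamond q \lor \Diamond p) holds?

Recall that \Diamond ψ holds at a world iff ψ holds at some accessible world.
Let φ = \neg (\Diamond \Diamond q \lor \Diamond p). Evaluate φ at each world:
  w0 (successors {w1, w5, w7, w8}): φ is false.
  w1 (successors {w0, w2, w4, w6}): φ is false.
  w2 (successors {w1, w3}): φ is false.
  w3 (successors {w0, w3, w4, w8}): φ is false.
  w4 (successors {w3, w4, w5, w6}): φ is false.
  w5 (successors {w2, w3, w5, w6, w7}): φ is false.
  w6 (successors {w1, w3, w4}): φ is false.
  w7 (successors {w7}): φ is false.
  w8 (successors {w0, w1, w3, w6, w7}): φ is false.
For instance, at w2:
  At w2: \Diamond \Diamond q \lor \Diamond p is true, so \neg (\Diamond \Diamond q \lor \Diamond p) is false.
    At w2: \Diamond \Diamond q is true, \Diamond p is false, so \Diamond \Diamond q \lor \Diamond p is true.
      At w2: \Diamond \Diamond q requires \Diamond q at some successor in {w1, w3}.
        \Diamond q holds at w1, so \Diamond \Diamond q is true at w2.
      At w2: \Diamond p requires p at some successor in {w1, w3}.
        At w1: p is false.
        At w3: p is false.
      So \Diamond p is false at w2.

No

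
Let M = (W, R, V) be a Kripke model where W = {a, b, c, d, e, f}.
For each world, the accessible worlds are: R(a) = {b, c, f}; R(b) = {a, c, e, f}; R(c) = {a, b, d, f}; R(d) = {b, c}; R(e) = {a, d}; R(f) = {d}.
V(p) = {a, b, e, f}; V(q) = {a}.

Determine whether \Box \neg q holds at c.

No

At c: \Box \neg q requires \neg q at every successor {a, b, d, f}.
  \neg q fails at a, so \Box \neg q is false at c.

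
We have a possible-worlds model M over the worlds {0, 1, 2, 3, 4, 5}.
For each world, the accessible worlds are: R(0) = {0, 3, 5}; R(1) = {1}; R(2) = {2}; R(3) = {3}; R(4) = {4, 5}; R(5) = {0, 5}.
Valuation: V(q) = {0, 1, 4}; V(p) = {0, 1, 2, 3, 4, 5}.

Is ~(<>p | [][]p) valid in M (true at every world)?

Recall that []ψ holds at a world iff ψ holds at every accessible world, and <>ψ holds iff ψ holds at some accessible world.
Let φ = ~(<>p | [][]p). Evaluate φ at each world:
  0 (successors {0, 3, 5}): φ is false.
  1 (successors {1}): φ is false.
  2 (successors {2}): φ is false.
  3 (successors {3}): φ is false.
  4 (successors {4, 5}): φ is false.
  5 (successors {0, 5}): φ is false.
Detail at 0 (counterexample):
  At 0: <>p | [][]p is true, so ~(<>p | [][]p) is false.
    At 0: <>p is true, [][]p is true, so <>p | [][]p is true.
      At 0: <>p requires p at some successor in {0, 3, 5}.
        p holds at 0, so <>p is true at 0.
      At 0: [][]p requires []p at every successor {0, 3, 5}.
        At 0: []p is true.
        At 3: []p is true.
        At 5: []p is true.
      So [][]p is true at 0.

No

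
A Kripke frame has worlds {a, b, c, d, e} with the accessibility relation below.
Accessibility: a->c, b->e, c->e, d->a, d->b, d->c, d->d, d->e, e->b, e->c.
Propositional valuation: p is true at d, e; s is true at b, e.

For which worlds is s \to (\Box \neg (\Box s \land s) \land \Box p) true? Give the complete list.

Recall that \Box ψ holds at a world iff ψ holds at every accessible world, and \Diamond ψ holds iff ψ holds at some accessible world.
Let φ = s \to (\Box \neg (\Box s \land s) \land \Box p). Evaluate φ at each world:
  a (successors {c}): φ is true.
  b (successors {e}): φ is true.
  c (successors {e}): φ is true.
  d (successors {a, b, c, d, e}): φ is true.
  e (successors {b, c}): φ is false.
For instance, at b:
  At b: s is true, \Box \neg (\Box s \land s) \land \Box p is true, so s \to (\Box \neg (\Box s \land s) \land \Box p) is true.
    At b: \Box \neg (\Box s \land s) is true, \Box p is true, so \Box \neg (\Box s \land s) \land \Box p is true.
      At b: \Box \neg (\Box s \land s) requires \neg (\Box s \land s) at every successor {e}.
        At e: \neg (\Box s \land s) is true.
      So \Box \neg (\Box s \land s) is true at b.
      At b: \Box p requires p at every successor {e}.
        At e: p is true.
      So \Box p is true at b.
Satisfying worlds: {a, b, c, d}

a, b, c, d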